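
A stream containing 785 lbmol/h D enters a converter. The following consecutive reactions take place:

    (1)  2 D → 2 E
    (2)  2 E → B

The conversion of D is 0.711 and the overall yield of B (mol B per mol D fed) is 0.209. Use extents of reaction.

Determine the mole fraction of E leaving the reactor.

0.37

Conversion of D: D consumed = 2ξ₁ = 0.711 × 785 → ξ₁ = 279.1 lbmol/h.
Yield of B: 1ξ₂ / 785 = 0.209 → ξ₂ = 164.1 lbmol/h.
Outlet amounts (n = n₀ + Σ ν·ξ):
  D: 785 − 2(279.1) = 226.9
  E: 0 + 2(279.1) − 2(164.1) = 230
  B: 0 + 1(164.1) = 164.1
Total out = 620.9 lbmol/h; y_E = 230 / 620.9 = 0.3704.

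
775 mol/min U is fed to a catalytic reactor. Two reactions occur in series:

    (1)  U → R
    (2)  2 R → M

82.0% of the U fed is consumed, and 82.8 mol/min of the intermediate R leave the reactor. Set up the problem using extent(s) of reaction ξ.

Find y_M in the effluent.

0.554

Conversion of U: U consumed = 1ξ₁ = 0.82 × 775 → ξ₁ = 635.5 mol/min.
R balance: n_R = 0 + 1ξ₁ − 2ξ₂ = 82.8 → ξ₂ = (1·635.5 − 82.8)/2 = 276.4 mol/min.
Outlet amounts (n = n₀ + Σ ν·ξ):
  U: 775 − 1(635.5) = 139.5
  R: 0 + 1(635.5) − 2(276.4) = 82.8
  M: 0 + 1(276.4) = 276.4
Total out = 498.6 mol/min; y_M = 276.4 / 498.6 = 0.5542.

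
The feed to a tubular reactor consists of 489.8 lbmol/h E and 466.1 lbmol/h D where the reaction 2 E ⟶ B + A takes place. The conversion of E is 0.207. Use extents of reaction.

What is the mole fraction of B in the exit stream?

E reacted = 0.207 × 489.8 = 101.4 lbmol/h; ν_E = −2, so ξ = 101.4/2 = 50.69 lbmol/h.
Outlet amounts (n = n₀ + ν ξ):
  E: 489.8 − 2(50.69) = 388.4
  B: 0 + 1(50.69) = 50.69
  A: 0 + 1(50.69) = 50.69
  D: 466.1 (inert)
Total out = 955.9 lbmol/h; y_B = 50.69 / 955.9 = 0.05303.

0.053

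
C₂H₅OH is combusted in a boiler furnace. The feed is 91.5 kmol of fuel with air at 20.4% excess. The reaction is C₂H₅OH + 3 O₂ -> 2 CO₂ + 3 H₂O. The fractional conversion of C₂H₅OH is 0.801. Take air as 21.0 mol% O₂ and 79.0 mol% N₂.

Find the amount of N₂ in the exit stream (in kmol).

1240 kmol

Stoichiometric O₂ = 3 × 91.5 = 274.5 kmol; O₂ fed = 274.5 × 1.204 = 330.5 kmol.
N₂ fed = 330.5 × 79/21 = 1243 kmol.
Fuel reacted = 0.801 × 91.5 → ξ = 73.29 kmol.
Outlet (n = n₀ + ν ξ):
  C₂H₅OH: 91.5 − 1(73.29) = 18.21
  O₂: 330.5 − 3(73.29) = 110.6
  N₂: 1243 (inert)
  CO₂: 0 + 2(73.29) = 146.6
  H₂O: 0 + 3(73.29) = 219.9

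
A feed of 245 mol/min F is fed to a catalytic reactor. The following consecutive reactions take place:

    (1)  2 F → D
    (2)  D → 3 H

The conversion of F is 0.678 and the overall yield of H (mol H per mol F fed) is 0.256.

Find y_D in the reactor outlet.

0.305

Conversion of F: F consumed = 2ξ₁ = 0.678 × 245 → ξ₁ = 83.06 mol/min.
Yield of H: 3ξ₂ / 245 = 0.256 → ξ₂ = 20.91 mol/min.
Outlet amounts (n = n₀ + Σ ν·ξ):
  F: 245 − 2(83.06) = 78.89
  D: 0 + 1(83.06) − 1(20.91) = 62.15
  H: 0 + 3(20.91) = 62.72
Total out = 203.8 mol/min; y_D = 62.15 / 203.8 = 0.305.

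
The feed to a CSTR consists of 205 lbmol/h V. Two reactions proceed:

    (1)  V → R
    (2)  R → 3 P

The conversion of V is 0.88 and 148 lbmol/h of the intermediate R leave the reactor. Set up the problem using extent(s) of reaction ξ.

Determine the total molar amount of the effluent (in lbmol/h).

270 lbmol/h

Conversion of V: V consumed = 1ξ₁ = 0.88 × 205 → ξ₁ = 180.4 lbmol/h.
R balance: n_R = 0 + 1ξ₁ − 1ξ₂ = 148 → ξ₂ = (1·180.4 − 148)/1 = 32.4 lbmol/h.
Outlet amounts (n = n₀ + Σ ν·ξ):
  V: 205 − 1(180.4) = 24.6
  R: 0 + 1(180.4) − 1(32.4) = 148
  P: 0 + 3(32.4) = 97.2
Total out = 24.6 + 148 + 97.2 = 269.8 lbmol/h.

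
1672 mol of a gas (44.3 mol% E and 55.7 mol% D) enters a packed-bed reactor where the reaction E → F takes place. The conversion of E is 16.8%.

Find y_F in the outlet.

0.0744

E reacted = 0.168 × 740.7 = 124.4 mol; ν_E = −1, so ξ = 124.4/1 = 124.4 mol.
Outlet amounts (n = n₀ + ν ξ):
  E: 740.7 − 1(124.4) = 616.3
  F: 0 + 1(124.4) = 124.4
  D: 931.3 (inert)
Total out = 1672 mol; y_F = 124.4 / 1672 = 0.07442.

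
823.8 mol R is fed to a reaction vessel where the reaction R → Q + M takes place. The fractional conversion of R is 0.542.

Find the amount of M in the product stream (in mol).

R reacted = 0.542 × 823.8 = 446.5 mol; ν_R = −1, so ξ = 446.5/1 = 446.5 mol.
Outlet amounts (n = n₀ + ν ξ):
  R: 823.8 − 1(446.5) = 377.3
  Q: 0 + 1(446.5) = 446.5
  M: 0 + 1(446.5) = 446.5

446 mol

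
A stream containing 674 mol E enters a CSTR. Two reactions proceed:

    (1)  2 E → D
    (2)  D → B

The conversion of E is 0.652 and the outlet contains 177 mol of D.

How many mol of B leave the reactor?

Conversion of E: E consumed = 2ξ₁ = 0.652 × 674 → ξ₁ = 219.7 mol.
D balance: n_D = 0 + 1ξ₁ − 1ξ₂ = 177 → ξ₂ = (1·219.7 − 177)/1 = 42.72 mol.
Outlet amounts (n = n₀ + Σ ν·ξ):
  E: 674 − 2(219.7) = 234.6
  D: 0 + 1(219.7) − 1(42.72) = 177
  B: 0 + 1(42.72) = 42.72

42.7 mol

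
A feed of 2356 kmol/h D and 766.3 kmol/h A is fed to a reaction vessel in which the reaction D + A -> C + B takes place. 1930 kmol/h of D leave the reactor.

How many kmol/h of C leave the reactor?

426 kmol/h

For D: n = n₀ − 1ξ → 1930 = 2356 − 1ξ, giving ξ = 426 kmol/h.
Outlet amounts (n = n₀ + ν ξ):
  D: 2356 − 1(426) = 1930
  A: 766.3 − 1(426) = 340.3
  C: 0 + 1(426) = 426
  B: 0 + 1(426) = 426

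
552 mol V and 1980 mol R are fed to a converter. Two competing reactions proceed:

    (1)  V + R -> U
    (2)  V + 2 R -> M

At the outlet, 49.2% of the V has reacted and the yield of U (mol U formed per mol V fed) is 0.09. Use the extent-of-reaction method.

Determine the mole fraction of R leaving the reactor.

0.729

Yield of U: 1ξ₁ / 552 = 0.09 → ξ₁ = 49.68 mol.
Conversion of V: 1ξ₁ + 1ξ₂ = 0.492 × 552 = 271.6 → ξ₂ = 221.9 mol.
Outlet amounts (n = n₀ + Σ ν·ξ):
  V: 552 − 1(49.68) − 1(221.9) = 280.4
  R: 1980 − 1(49.68) − 2(221.9) = 1487
  U: 0 + 1(49.68) = 49.68
  M: 0 + 1(221.9) = 221.9
Total out = 2039 mol; y_R = 1487 / 2039 = 0.7292.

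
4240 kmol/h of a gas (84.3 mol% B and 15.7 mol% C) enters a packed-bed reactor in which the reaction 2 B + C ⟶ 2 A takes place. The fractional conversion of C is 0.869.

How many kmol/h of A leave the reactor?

C reacted = 0.869 × 665.7 = 578.5 kmol/h; ν_C = −1, so ξ = 578.5/1 = 578.5 kmol/h.
Outlet amounts (n = n₀ + ν ξ):
  B: 3574 − 2(578.5) = 2417
  C: 665.7 − 1(578.5) = 87.2
  A: 0 + 2(578.5) = 1157

1160 kmol/h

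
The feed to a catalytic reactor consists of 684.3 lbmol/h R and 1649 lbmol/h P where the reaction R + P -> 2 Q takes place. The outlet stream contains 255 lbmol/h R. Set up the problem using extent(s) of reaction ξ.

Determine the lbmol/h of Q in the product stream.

859 lbmol/h

For R: n = n₀ − 1ξ → 255 = 684.3 − 1ξ, giving ξ = 429.3 lbmol/h.
Outlet amounts (n = n₀ + ν ξ):
  R: 684.3 − 1(429.3) = 255
  P: 1649 − 1(429.3) = 1220
  Q: 0 + 2(429.3) = 858.6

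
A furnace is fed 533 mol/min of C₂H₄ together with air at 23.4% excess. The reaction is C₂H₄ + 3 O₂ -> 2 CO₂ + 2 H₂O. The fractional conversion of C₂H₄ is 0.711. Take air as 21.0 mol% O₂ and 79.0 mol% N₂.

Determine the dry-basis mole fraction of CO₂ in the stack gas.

Stoichiometric O₂ = 3 × 533 = 1599 mol/min; O₂ fed = 1599 × 1.234 = 1973 mol/min.
N₂ fed = 1973 × 79/21 = 7423 mol/min.
Fuel reacted = 0.711 × 533 → ξ = 379 mol/min.
Outlet (n = n₀ + ν ξ):
  C₂H₄: 533 − 1(379) = 154
  O₂: 1973 − 3(379) = 836.3
  N₂: 7423 (inert)
  CO₂: 0 + 2(379) = 757.9
  H₂O: 0 + 2(379) = 757.9
Dry total = 9171 mol/min; y_CO₂ (dry) = 757.9 / 9171 = 0.08264.

0.0826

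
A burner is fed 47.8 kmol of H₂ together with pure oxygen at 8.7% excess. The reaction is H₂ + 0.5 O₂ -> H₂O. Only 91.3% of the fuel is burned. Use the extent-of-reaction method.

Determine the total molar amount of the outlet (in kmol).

52 kmol

Stoichiometric O₂ = 0.5 × 47.8 = 23.9 kmol; O₂ fed = 23.9 × 1.087 = 25.98 kmol.
Fuel reacted = 0.913 × 47.8 → ξ = 43.64 kmol.
Outlet (n = n₀ + ν ξ):
  H₂: 47.8 − 1(43.64) = 4.159
  O₂: 25.98 − 0.5(43.64) = 4.159
  H₂O: 0 + 1(43.64) = 43.64
Total out = 4.159 + 4.159 + 43.64 = 51.96 kmol.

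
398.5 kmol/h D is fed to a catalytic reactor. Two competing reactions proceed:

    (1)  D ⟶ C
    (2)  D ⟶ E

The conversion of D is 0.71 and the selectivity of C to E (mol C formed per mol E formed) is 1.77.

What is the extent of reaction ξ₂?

ξ₂ = 102 kmol/h

Conversion of D: D consumed = 0.71 × 398.5 = 282.9 kmol/h = 1ξ₁ + 1ξ₂.
Selectivity: 1ξ₁ / (1ξ₂) = 1.77 → ξ₁ = 1.77 ξ₂.
Substitute: (1·1.77 + 1) ξ₂ = 282.9 → ξ₂ = 102.1 kmol/h, ξ₁ = 180.8 kmol/h.
Outlet amounts (n = n₀ + Σ ν·ξ):
  D: 398.5 − 1(180.8) − 1(102.1) = 115.6
  C: 0 + 1(180.8) = 180.8
  E: 0 + 1(102.1) = 102.1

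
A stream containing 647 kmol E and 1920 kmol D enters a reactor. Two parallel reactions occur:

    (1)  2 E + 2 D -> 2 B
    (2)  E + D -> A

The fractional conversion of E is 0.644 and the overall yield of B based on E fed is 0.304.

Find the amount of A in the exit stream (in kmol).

Yield of B: 2ξ₁ / 647 = 0.304 → ξ₁ = 98.34 kmol.
Conversion of E: 2ξ₁ + 1ξ₂ = 0.644 × 647 = 416.7 → ξ₂ = 220 kmol.
Outlet amounts (n = n₀ + Σ ν·ξ):
  E: 647 − 2(98.34) − 1(220) = 230.3
  D: 1920 − 2(98.34) − 1(220) = 1503
  B: 0 + 2(98.34) = 196.7
  A: 0 + 1(220) = 220

220 kmol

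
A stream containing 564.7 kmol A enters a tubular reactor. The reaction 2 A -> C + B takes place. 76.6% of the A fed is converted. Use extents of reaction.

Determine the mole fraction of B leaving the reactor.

A reacted = 0.766 × 564.7 = 432.6 kmol; ν_A = −2, so ξ = 432.6/2 = 216.3 kmol.
Outlet amounts (n = n₀ + ν ξ):
  A: 564.7 − 2(216.3) = 132.1
  C: 0 + 1(216.3) = 216.3
  B: 0 + 1(216.3) = 216.3
Total out = 564.7 kmol; y_B = 216.3 / 564.7 = 0.383.

0.383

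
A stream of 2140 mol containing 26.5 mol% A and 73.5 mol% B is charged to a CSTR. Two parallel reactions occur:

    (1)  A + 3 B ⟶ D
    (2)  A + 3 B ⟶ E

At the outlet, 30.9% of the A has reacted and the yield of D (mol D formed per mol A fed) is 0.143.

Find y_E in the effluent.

0.0583

Yield of D: 1ξ₁ / 567.1 = 0.143 → ξ₁ = 81.1 mol.
Conversion of A: 1ξ₁ + 1ξ₂ = 0.309 × 567.1 = 175.2 → ξ₂ = 94.14 mol.
Outlet amounts (n = n₀ + Σ ν·ξ):
  A: 567.1 − 1(81.1) − 1(94.14) = 391.9
  B: 1573 − 3(81.1) − 3(94.14) = 1047
  D: 0 + 1(81.1) = 81.1
  E: 0 + 1(94.14) = 94.14
Total out = 1614 mol; y_E = 94.14 / 1614 = 0.05832.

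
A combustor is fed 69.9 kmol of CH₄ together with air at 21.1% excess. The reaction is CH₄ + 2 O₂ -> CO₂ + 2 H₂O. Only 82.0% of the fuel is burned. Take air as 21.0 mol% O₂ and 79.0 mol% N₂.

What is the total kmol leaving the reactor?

Stoichiometric O₂ = 2 × 69.9 = 139.8 kmol; O₂ fed = 139.8 × 1.211 = 169.3 kmol.
N₂ fed = 169.3 × 79/21 = 636.9 kmol.
Fuel reacted = 0.82 × 69.9 → ξ = 57.32 kmol.
Outlet (n = n₀ + ν ξ):
  CH₄: 69.9 − 1(57.32) = 12.58
  O₂: 169.3 − 2(57.32) = 54.66
  N₂: 636.9 (inert)
  CO₂: 0 + 1(57.32) = 57.32
  H₂O: 0 + 2(57.32) = 114.6
Total out = 12.58 + 54.66 + 636.9 + 57.32 + 114.6 = 876.1 kmol.

876 kmol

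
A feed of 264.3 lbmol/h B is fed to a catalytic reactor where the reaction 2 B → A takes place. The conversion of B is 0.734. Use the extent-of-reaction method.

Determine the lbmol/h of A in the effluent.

97 lbmol/h

B reacted = 0.734 × 264.3 = 194 lbmol/h; ν_B = −2, so ξ = 194/2 = 97 lbmol/h.
Outlet amounts (n = n₀ + ν ξ):
  B: 264.3 − 2(97) = 70.3
  A: 0 + 1(97) = 97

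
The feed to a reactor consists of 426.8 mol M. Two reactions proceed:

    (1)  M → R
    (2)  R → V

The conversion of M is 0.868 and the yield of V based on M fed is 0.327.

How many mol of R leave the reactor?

Conversion of M: M consumed = 1ξ₁ = 0.868 × 426.8 → ξ₁ = 370.5 mol.
Yield of V: 1ξ₂ / 426.8 = 0.327 → ξ₂ = 139.6 mol.
Outlet amounts (n = n₀ + Σ ν·ξ):
  M: 426.8 − 1(370.5) = 56.34
  R: 0 + 1(370.5) − 1(139.6) = 230.9
  V: 0 + 1(139.6) = 139.6

231 mol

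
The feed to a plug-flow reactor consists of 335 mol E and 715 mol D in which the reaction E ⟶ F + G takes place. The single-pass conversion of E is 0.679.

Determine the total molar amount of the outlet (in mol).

1280 mol

E reacted = 0.679 × 335 = 227.5 mol; ν_E = −1, so ξ = 227.5/1 = 227.5 mol.
Outlet amounts (n = n₀ + ν ξ):
  E: 335 − 1(227.5) = 107.5
  F: 0 + 1(227.5) = 227.5
  G: 0 + 1(227.5) = 227.5
  D: 715 (inert)
Total out = 107.5 + 227.5 + 227.5 + 715 = 1277 mol.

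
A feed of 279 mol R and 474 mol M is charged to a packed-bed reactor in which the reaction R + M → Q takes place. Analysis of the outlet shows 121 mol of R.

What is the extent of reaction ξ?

For R: n = n₀ − 1ξ → 121 = 279 − 1ξ, giving ξ = 158 mol.
Outlet amounts (n = n₀ + ν ξ):
  R: 279 − 1(158) = 121
  M: 474 − 1(158) = 316
  Q: 0 + 1(158) = 158

ξ = 158 mol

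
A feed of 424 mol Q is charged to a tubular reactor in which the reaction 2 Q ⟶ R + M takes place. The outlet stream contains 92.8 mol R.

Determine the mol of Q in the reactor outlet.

For R: n = n₀ + 1ξ → 92.8 = 0 + 1ξ, giving ξ = 92.8 mol.
Outlet amounts (n = n₀ + ν ξ):
  Q: 424 − 2(92.8) = 238.4
  R: 0 + 1(92.8) = 92.8
  M: 0 + 1(92.8) = 92.8

238 mol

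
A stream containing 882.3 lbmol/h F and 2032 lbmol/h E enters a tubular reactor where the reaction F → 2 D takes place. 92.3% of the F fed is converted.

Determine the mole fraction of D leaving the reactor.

F reacted = 0.923 × 882.3 = 814.4 lbmol/h; ν_F = −1, so ξ = 814.4/1 = 814.4 lbmol/h.
Outlet amounts (n = n₀ + ν ξ):
  F: 882.3 − 1(814.4) = 67.94
  D: 0 + 2(814.4) = 1629
  E: 2032 (inert)
Total out = 3729 lbmol/h; y_D = 1629 / 3729 = 0.4368.

0.437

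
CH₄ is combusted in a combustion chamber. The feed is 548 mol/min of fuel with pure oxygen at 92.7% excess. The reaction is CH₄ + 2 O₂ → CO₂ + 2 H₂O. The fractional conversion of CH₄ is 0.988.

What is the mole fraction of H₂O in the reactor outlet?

0.407

Stoichiometric O₂ = 2 × 548 = 1096 mol/min; O₂ fed = 1096 × 1.927 = 2112 mol/min.
Fuel reacted = 0.988 × 548 → ξ = 541.4 mol/min.
Outlet (n = n₀ + ν ξ):
  CH₄: 548 − 1(541.4) = 6.576
  O₂: 2112 − 2(541.4) = 1029
  CO₂: 0 + 1(541.4) = 541.4
  H₂O: 0 + 2(541.4) = 1083
Total out = 2660 mol/min; y_H₂O = 1083 / 2660 = 0.4071.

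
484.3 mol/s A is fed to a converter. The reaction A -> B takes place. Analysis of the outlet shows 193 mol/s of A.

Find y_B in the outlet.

For A: n = n₀ − 1ξ → 193 = 484.3 − 1ξ, giving ξ = 291.3 mol/s.
Outlet amounts (n = n₀ + ν ξ):
  A: 484.3 − 1(291.3) = 193
  B: 0 + 1(291.3) = 291.3
Total out = 484.3 mol/s; y_B = 291.3 / 484.3 = 0.6015.

0.601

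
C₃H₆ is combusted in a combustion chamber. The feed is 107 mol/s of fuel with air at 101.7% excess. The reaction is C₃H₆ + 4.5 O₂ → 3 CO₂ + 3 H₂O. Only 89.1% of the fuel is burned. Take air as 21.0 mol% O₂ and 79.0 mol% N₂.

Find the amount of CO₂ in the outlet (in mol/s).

Stoichiometric O₂ = 4.5 × 107 = 481.5 mol/s; O₂ fed = 481.5 × 2.017 = 971.2 mol/s.
N₂ fed = 971.2 × 79/21 = 3654 mol/s.
Fuel reacted = 0.891 × 107 → ξ = 95.34 mol/s.
Outlet (n = n₀ + ν ξ):
  C₃H₆: 107 − 1(95.34) = 11.66
  O₂: 971.2 − 4.5(95.34) = 542.2
  N₂: 3654 (inert)
  CO₂: 0 + 3(95.34) = 286
  H₂O: 0 + 3(95.34) = 286

286 mol/s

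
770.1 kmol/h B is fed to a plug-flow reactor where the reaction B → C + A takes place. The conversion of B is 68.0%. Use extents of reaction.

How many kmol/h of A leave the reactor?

B reacted = 0.68 × 770.1 = 523.7 kmol/h; ν_B = −1, so ξ = 523.7/1 = 523.7 kmol/h.
Outlet amounts (n = n₀ + ν ξ):
  B: 770.1 − 1(523.7) = 246.4
  C: 0 + 1(523.7) = 523.7
  A: 0 + 1(523.7) = 523.7

524 kmol/h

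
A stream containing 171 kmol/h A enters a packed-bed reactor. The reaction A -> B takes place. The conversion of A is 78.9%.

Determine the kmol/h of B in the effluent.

A reacted = 0.789 × 171 = 134.9 kmol/h; ν_A = −1, so ξ = 134.9/1 = 134.9 kmol/h.
Outlet amounts (n = n₀ + ν ξ):
  A: 171 − 1(134.9) = 36.08
  B: 0 + 1(134.9) = 134.9

135 kmol/h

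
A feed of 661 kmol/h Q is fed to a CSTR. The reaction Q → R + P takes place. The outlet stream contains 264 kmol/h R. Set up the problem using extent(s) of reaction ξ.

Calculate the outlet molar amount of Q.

397 kmol/h

For R: n = n₀ + 1ξ → 264 = 0 + 1ξ, giving ξ = 264 kmol/h.
Outlet amounts (n = n₀ + ν ξ):
  Q: 661 − 1(264) = 397
  R: 0 + 1(264) = 264
  P: 0 + 1(264) = 264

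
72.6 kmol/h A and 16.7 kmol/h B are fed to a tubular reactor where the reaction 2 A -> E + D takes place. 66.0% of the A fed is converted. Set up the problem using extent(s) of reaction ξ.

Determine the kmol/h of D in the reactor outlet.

24 kmol/h

A reacted = 0.66 × 72.6 = 47.92 kmol/h; ν_A = −2, so ξ = 47.92/2 = 23.96 kmol/h.
Outlet amounts (n = n₀ + ν ξ):
  A: 72.6 − 2(23.96) = 24.68
  E: 0 + 1(23.96) = 23.96
  D: 0 + 1(23.96) = 23.96
  B: 16.7 (inert)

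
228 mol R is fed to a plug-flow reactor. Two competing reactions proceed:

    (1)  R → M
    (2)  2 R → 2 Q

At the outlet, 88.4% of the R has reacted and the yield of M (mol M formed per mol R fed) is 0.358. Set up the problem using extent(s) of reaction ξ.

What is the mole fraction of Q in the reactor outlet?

0.526

Yield of M: 1ξ₁ / 228 = 0.358 → ξ₁ = 81.62 mol.
Conversion of R: 1ξ₁ + 2ξ₂ = 0.884 × 228 = 201.6 → ξ₂ = 59.96 mol.
Outlet amounts (n = n₀ + Σ ν·ξ):
  R: 228 − 1(81.62) − 2(59.96) = 26.45
  M: 0 + 1(81.62) = 81.62
  Q: 0 + 2(59.96) = 119.9
Total out = 228 mol; y_Q = 119.9 / 228 = 0.526.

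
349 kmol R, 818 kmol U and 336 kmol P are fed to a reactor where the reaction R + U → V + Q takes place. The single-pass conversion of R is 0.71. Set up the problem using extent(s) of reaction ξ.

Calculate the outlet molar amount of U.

570 kmol

R reacted = 0.71 × 349 = 247.8 kmol; ν_R = −1, so ξ = 247.8/1 = 247.8 kmol.
Outlet amounts (n = n₀ + ν ξ):
  R: 349 − 1(247.8) = 101.2
  U: 818 − 1(247.8) = 570.2
  V: 0 + 1(247.8) = 247.8
  Q: 0 + 1(247.8) = 247.8
  P: 336 (inert)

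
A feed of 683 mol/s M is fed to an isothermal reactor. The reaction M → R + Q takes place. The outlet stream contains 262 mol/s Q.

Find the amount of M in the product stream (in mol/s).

421 mol/s

For Q: n = n₀ + 1ξ → 262 = 0 + 1ξ, giving ξ = 262 mol/s.
Outlet amounts (n = n₀ + ν ξ):
  M: 683 − 1(262) = 421
  R: 0 + 1(262) = 262
  Q: 0 + 1(262) = 262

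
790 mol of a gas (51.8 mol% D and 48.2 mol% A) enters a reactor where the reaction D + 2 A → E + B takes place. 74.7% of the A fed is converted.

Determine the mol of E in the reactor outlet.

A reacted = 0.747 × 380.8 = 284.4 mol; ν_A = −2, so ξ = 284.4/2 = 142.2 mol.
Outlet amounts (n = n₀ + ν ξ):
  D: 409.2 − 1(142.2) = 267
  A: 380.8 − 2(142.2) = 96.34
  E: 0 + 1(142.2) = 142.2
  B: 0 + 1(142.2) = 142.2

142 mol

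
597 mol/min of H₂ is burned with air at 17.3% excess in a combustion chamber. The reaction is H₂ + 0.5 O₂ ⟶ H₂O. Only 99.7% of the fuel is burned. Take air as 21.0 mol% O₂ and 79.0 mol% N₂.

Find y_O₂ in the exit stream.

Stoichiometric O₂ = 0.5 × 597 = 298.5 mol/min; O₂ fed = 298.5 × 1.173 = 350.1 mol/min.
N₂ fed = 350.1 × 79/21 = 1317 mol/min.
Fuel reacted = 0.997 × 597 → ξ = 595.2 mol/min.
Outlet (n = n₀ + ν ξ):
  H₂: 597 − 1(595.2) = 1.791
  O₂: 350.1 − 0.5(595.2) = 52.54
  N₂: 1317 (inert)
  H₂O: 0 + 1(595.2) = 595.2
Total out = 1967 mol/min; y_O₂ = 52.54 / 1967 = 0.02671.

0.0267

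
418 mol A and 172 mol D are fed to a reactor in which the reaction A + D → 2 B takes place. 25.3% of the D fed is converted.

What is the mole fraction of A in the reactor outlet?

0.635

D reacted = 0.253 × 172 = 43.52 mol; ν_D = −1, so ξ = 43.52/1 = 43.52 mol.
Outlet amounts (n = n₀ + ν ξ):
  A: 418 − 1(43.52) = 374.5
  D: 172 − 1(43.52) = 128.5
  B: 0 + 2(43.52) = 87.03
Total out = 590 mol; y_A = 374.5 / 590 = 0.6347.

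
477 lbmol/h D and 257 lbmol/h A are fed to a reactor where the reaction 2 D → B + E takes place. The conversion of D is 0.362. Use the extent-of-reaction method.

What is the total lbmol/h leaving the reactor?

D reacted = 0.362 × 477 = 172.7 lbmol/h; ν_D = −2, so ξ = 172.7/2 = 86.34 lbmol/h.
Outlet amounts (n = n₀ + ν ξ):
  D: 477 − 2(86.34) = 304.3
  B: 0 + 1(86.34) = 86.34
  E: 0 + 1(86.34) = 86.34
  A: 257 (inert)
Total out = 304.3 + 86.34 + 86.34 + 257 = 734 lbmol/h.

734 lbmol/h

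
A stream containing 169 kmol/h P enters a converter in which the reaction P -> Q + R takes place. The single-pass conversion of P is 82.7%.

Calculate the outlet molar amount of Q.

140 kmol/h

P reacted = 0.827 × 169 = 139.8 kmol/h; ν_P = −1, so ξ = 139.8/1 = 139.8 kmol/h.
Outlet amounts (n = n₀ + ν ξ):
  P: 169 − 1(139.8) = 29.24
  Q: 0 + 1(139.8) = 139.8
  R: 0 + 1(139.8) = 139.8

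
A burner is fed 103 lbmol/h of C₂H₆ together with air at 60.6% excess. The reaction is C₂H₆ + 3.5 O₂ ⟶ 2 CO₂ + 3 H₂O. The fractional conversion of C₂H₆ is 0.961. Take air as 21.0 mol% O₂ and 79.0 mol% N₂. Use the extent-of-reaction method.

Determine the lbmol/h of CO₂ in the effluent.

Stoichiometric O₂ = 3.5 × 103 = 360.5 lbmol/h; O₂ fed = 360.5 × 1.606 = 579 lbmol/h.
N₂ fed = 579 × 79/21 = 2178 lbmol/h.
Fuel reacted = 0.961 × 103 → ξ = 98.98 lbmol/h.
Outlet (n = n₀ + ν ξ):
  C₂H₆: 103 − 1(98.98) = 4.017
  O₂: 579 − 3.5(98.98) = 232.5
  N₂: 2178 (inert)
  CO₂: 0 + 2(98.98) = 198
  H₂O: 0 + 3(98.98) = 296.9

198 lbmol/h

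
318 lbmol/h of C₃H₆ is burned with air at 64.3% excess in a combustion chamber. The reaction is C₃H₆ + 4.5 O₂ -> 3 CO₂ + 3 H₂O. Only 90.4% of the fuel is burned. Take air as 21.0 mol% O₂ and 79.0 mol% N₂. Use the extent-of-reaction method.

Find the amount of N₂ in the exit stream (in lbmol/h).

8840 lbmol/h

Stoichiometric O₂ = 4.5 × 318 = 1431 lbmol/h; O₂ fed = 1431 × 1.643 = 2351 lbmol/h.
N₂ fed = 2351 × 79/21 = 8845 lbmol/h.
Fuel reacted = 0.904 × 318 → ξ = 287.5 lbmol/h.
Outlet (n = n₀ + ν ξ):
  C₃H₆: 318 − 1(287.5) = 30.53
  O₂: 2351 − 4.5(287.5) = 1058
  N₂: 8845 (inert)
  CO₂: 0 + 3(287.5) = 862.4
  H₂O: 0 + 3(287.5) = 862.4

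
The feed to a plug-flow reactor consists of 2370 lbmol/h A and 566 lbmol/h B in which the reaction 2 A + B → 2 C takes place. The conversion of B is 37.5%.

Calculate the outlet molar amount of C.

B reacted = 0.375 × 566 = 212.2 lbmol/h; ν_B = −1, so ξ = 212.2/1 = 212.2 lbmol/h.
Outlet amounts (n = n₀ + ν ξ):
  A: 2370 − 2(212.2) = 1946
  B: 566 − 1(212.2) = 353.8
  C: 0 + 2(212.2) = 424.5

424 lbmol/h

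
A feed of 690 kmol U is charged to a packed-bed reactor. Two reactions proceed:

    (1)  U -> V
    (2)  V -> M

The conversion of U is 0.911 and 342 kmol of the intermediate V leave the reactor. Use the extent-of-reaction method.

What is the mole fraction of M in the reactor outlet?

0.415

Conversion of U: U consumed = 1ξ₁ = 0.911 × 690 → ξ₁ = 628.6 kmol.
V balance: n_V = 0 + 1ξ₁ − 1ξ₂ = 342 → ξ₂ = (1·628.6 − 342)/1 = 286.6 kmol.
Outlet amounts (n = n₀ + Σ ν·ξ):
  U: 690 − 1(628.6) = 61.41
  V: 0 + 1(628.6) − 1(286.6) = 342
  M: 0 + 1(286.6) = 286.6
Total out = 690 kmol; y_M = 286.6 / 690 = 0.4153.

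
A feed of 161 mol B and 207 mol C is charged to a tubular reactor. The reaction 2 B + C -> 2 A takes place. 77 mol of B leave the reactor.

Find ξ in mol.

For B: n = n₀ − 2ξ → 77 = 161 − 2ξ, giving ξ = 42 mol.
Outlet amounts (n = n₀ + ν ξ):
  B: 161 − 2(42) = 77
  C: 207 − 1(42) = 165
  A: 0 + 2(42) = 84

ξ = 42 mol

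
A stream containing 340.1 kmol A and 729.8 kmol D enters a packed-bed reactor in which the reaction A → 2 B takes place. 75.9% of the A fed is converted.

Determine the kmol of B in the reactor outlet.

516 kmol

A reacted = 0.759 × 340.1 = 258.1 kmol; ν_A = −1, so ξ = 258.1/1 = 258.1 kmol.
Outlet amounts (n = n₀ + ν ξ):
  A: 340.1 − 1(258.1) = 81.96
  B: 0 + 2(258.1) = 516.3
  D: 729.8 (inert)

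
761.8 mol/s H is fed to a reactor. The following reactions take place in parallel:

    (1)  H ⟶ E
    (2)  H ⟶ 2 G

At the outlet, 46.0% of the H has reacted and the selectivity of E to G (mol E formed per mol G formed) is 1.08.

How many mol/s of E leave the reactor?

240 mol/s

Conversion of H: H consumed = 0.46 × 761.8 = 350.4 mol/s = 1ξ₁ + 1ξ₂.
Selectivity: 1ξ₁ / (2ξ₂) = 1.08 → ξ₁ = 2.16 ξ₂.
Substitute: (1·2.16 + 1) ξ₂ = 350.4 → ξ₂ = 110.9 mol/s, ξ₁ = 239.5 mol/s.
Outlet amounts (n = n₀ + Σ ν·ξ):
  H: 761.8 − 1(239.5) − 1(110.9) = 411.4
  E: 0 + 1(239.5) = 239.5
  G: 0 + 2(110.9) = 221.8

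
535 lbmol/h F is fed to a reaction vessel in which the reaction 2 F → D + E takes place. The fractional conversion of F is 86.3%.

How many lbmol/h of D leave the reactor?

231 lbmol/h

F reacted = 0.863 × 535 = 461.7 lbmol/h; ν_F = −2, so ξ = 461.7/2 = 230.9 lbmol/h.
Outlet amounts (n = n₀ + ν ξ):
  F: 535 − 2(230.9) = 73.3
  D: 0 + 1(230.9) = 230.9
  E: 0 + 1(230.9) = 230.9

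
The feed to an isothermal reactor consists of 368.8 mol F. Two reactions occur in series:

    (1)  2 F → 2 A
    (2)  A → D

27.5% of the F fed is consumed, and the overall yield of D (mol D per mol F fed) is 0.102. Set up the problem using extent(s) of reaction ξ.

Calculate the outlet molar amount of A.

63.8 mol

Conversion of F: F consumed = 2ξ₁ = 0.275 × 368.8 → ξ₁ = 50.71 mol.
Yield of D: 1ξ₂ / 368.8 = 0.102 → ξ₂ = 37.62 mol.
Outlet amounts (n = n₀ + Σ ν·ξ):
  F: 368.8 − 2(50.71) = 267.4
  A: 0 + 2(50.71) − 1(37.62) = 63.8
  D: 0 + 1(37.62) = 37.62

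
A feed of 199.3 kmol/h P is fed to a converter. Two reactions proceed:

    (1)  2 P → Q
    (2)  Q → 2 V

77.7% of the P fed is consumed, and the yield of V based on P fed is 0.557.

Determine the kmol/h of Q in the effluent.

21.9 kmol/h

Conversion of P: P consumed = 2ξ₁ = 0.777 × 199.3 → ξ₁ = 77.43 kmol/h.
Yield of V: 2ξ₂ / 199.3 = 0.557 → ξ₂ = 55.51 kmol/h.
Outlet amounts (n = n₀ + Σ ν·ξ):
  P: 199.3 − 2(77.43) = 44.44
  Q: 0 + 1(77.43) − 1(55.51) = 21.92
  V: 0 + 2(55.51) = 111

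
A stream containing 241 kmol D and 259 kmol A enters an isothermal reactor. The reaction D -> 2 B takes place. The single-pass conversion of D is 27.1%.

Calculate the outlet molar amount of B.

D reacted = 0.271 × 241 = 65.31 kmol; ν_D = −1, so ξ = 65.31/1 = 65.31 kmol.
Outlet amounts (n = n₀ + ν ξ):
  D: 241 − 1(65.31) = 175.7
  B: 0 + 2(65.31) = 130.6
  A: 259 (inert)

131 kmol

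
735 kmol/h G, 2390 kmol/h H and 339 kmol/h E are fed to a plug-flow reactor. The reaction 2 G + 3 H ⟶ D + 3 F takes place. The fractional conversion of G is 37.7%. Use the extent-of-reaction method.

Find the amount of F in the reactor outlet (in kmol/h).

416 kmol/h

G reacted = 0.377 × 735 = 277.1 kmol/h; ν_G = −2, so ξ = 277.1/2 = 138.5 kmol/h.
Outlet amounts (n = n₀ + ν ξ):
  G: 735 − 2(138.5) = 457.9
  H: 2390 − 3(138.5) = 1974
  D: 0 + 1(138.5) = 138.5
  F: 0 + 3(138.5) = 415.6
  E: 339 (inert)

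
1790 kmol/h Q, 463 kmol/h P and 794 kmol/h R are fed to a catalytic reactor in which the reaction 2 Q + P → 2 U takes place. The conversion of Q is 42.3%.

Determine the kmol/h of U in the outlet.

757 kmol/h

Q reacted = 0.423 × 1790 = 757.2 kmol/h; ν_Q = −2, so ξ = 757.2/2 = 378.6 kmol/h.
Outlet amounts (n = n₀ + ν ξ):
  Q: 1790 − 2(378.6) = 1033
  P: 463 − 1(378.6) = 84.42
  U: 0 + 2(378.6) = 757.2
  R: 794 (inert)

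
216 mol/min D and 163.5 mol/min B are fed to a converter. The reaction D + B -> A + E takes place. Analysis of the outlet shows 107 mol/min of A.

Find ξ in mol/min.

ξ = 107 mol/min

For A: n = n₀ + 1ξ → 107 = 0 + 1ξ, giving ξ = 107 mol/min.
Outlet amounts (n = n₀ + ν ξ):
  D: 216 − 1(107) = 109
  B: 163.5 − 1(107) = 56.5
  A: 0 + 1(107) = 107
  E: 0 + 1(107) = 107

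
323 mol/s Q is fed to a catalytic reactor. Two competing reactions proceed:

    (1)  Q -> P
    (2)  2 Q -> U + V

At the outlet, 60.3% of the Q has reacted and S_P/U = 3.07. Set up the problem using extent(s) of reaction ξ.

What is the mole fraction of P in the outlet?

Conversion of Q: Q consumed = 0.603 × 323 = 194.8 mol/s = 1ξ₁ + 2ξ₂.
Selectivity: 1ξ₁ / (1ξ₂) = 3.07 → ξ₁ = 3.07 ξ₂.
Substitute: (1·3.07 + 2) ξ₂ = 194.8 → ξ₂ = 38.42 mol/s, ξ₁ = 117.9 mol/s.
Outlet amounts (n = n₀ + Σ ν·ξ):
  Q: 323 − 1(117.9) − 2(38.42) = 128.2
  P: 0 + 1(117.9) = 117.9
  U: 0 + 1(38.42) = 38.42
  V: 0 + 1(38.42) = 38.42
Total out = 323 mol/s; y_P = 117.9 / 323 = 0.3651.

0.365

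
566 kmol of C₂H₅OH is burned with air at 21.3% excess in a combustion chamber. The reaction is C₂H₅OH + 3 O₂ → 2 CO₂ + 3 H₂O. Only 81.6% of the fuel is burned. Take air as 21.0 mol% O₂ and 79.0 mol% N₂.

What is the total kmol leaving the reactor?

10800 kmol

Stoichiometric O₂ = 3 × 566 = 1698 kmol; O₂ fed = 1698 × 1.213 = 2060 kmol.
N₂ fed = 2060 × 79/21 = 7748 kmol.
Fuel reacted = 0.816 × 566 → ξ = 461.9 kmol.
Outlet (n = n₀ + ν ξ):
  C₂H₅OH: 566 − 1(461.9) = 104.1
  O₂: 2060 − 3(461.9) = 674.1
  N₂: 7748 (inert)
  CO₂: 0 + 2(461.9) = 923.7
  H₂O: 0 + 3(461.9) = 1386
Total out = 104.1 + 674.1 + 7748 + 923.7 + 1386 = 10840 kmol.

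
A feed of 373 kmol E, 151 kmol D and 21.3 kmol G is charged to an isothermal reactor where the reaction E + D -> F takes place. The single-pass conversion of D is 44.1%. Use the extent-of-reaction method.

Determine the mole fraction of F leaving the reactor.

0.139

D reacted = 0.441 × 151 = 66.59 kmol; ν_D = −1, so ξ = 66.59/1 = 66.59 kmol.
Outlet amounts (n = n₀ + ν ξ):
  E: 373 − 1(66.59) = 306.4
  D: 151 − 1(66.59) = 84.41
  F: 0 + 1(66.59) = 66.59
  G: 21.3 (inert)
Total out = 478.7 kmol; y_F = 66.59 / 478.7 = 0.1391.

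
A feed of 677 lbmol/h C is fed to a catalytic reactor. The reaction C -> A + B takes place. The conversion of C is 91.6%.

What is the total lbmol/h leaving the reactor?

1300 lbmol/h

C reacted = 0.916 × 677 = 620.1 lbmol/h; ν_C = −1, so ξ = 620.1/1 = 620.1 lbmol/h.
Outlet amounts (n = n₀ + ν ξ):
  C: 677 − 1(620.1) = 56.87
  A: 0 + 1(620.1) = 620.1
  B: 0 + 1(620.1) = 620.1
Total out = 56.87 + 620.1 + 620.1 = 1297 lbmol/h.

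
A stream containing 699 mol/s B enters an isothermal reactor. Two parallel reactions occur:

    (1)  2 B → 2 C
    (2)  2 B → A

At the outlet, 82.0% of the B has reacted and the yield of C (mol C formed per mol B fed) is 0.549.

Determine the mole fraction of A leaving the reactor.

Yield of C: 2ξ₁ / 699 = 0.549 → ξ₁ = 191.9 mol/s.
Conversion of B: 2ξ₁ + 2ξ₂ = 0.82 × 699 = 573.2 → ξ₂ = 94.71 mol/s.
Outlet amounts (n = n₀ + Σ ν·ξ):
  B: 699 − 2(191.9) − 2(94.71) = 125.8
  C: 0 + 2(191.9) = 383.8
  A: 0 + 1(94.71) = 94.71
Total out = 604.3 mol/s; y_A = 94.71 / 604.3 = 0.1567.

0.157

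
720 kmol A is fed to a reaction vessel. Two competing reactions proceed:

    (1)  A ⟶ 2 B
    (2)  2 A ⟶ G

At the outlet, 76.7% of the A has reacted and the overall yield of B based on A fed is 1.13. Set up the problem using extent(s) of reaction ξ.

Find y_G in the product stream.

0.069

Yield of B: 2ξ₁ / 720 = 1.13 → ξ₁ = 406.8 kmol.
Conversion of A: 1ξ₁ + 2ξ₂ = 0.767 × 720 = 552.2 → ξ₂ = 72.72 kmol.
Outlet amounts (n = n₀ + Σ ν·ξ):
  A: 720 − 1(406.8) − 2(72.72) = 167.8
  B: 0 + 2(406.8) = 813.6
  G: 0 + 1(72.72) = 72.72
Total out = 1054 kmol; y_G = 72.72 / 1054 = 0.06899.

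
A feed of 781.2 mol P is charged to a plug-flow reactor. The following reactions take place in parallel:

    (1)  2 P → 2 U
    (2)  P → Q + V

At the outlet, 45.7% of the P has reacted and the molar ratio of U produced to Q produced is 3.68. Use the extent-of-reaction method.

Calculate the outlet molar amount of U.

Conversion of P: P consumed = 0.457 × 781.2 = 357 mol = 2ξ₁ + 1ξ₂.
Selectivity: 2ξ₁ / (1ξ₂) = 3.68 → ξ₁ = 1.84 ξ₂.
Substitute: (2·1.84 + 1) ξ₂ = 357 → ξ₂ = 76.28 mol, ξ₁ = 140.4 mol.
Outlet amounts (n = n₀ + Σ ν·ξ):
  P: 781.2 − 2(140.4) − 1(76.28) = 424.2
  U: 0 + 2(140.4) = 280.7
  Q: 0 + 1(76.28) = 76.28
  V: 0 + 1(76.28) = 76.28

281 mol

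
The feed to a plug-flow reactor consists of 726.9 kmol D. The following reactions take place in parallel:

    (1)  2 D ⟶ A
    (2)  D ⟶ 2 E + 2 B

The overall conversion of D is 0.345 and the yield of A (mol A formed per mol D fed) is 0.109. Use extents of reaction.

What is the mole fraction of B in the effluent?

0.2

Yield of A: 1ξ₁ / 726.9 = 0.109 → ξ₁ = 79.23 kmol.
Conversion of D: 2ξ₁ + 1ξ₂ = 0.345 × 726.9 = 250.8 → ξ₂ = 92.32 kmol.
Outlet amounts (n = n₀ + Σ ν·ξ):
  D: 726.9 − 2(79.23) − 1(92.32) = 476.1
  A: 0 + 1(79.23) = 79.23
  E: 0 + 2(92.32) = 184.6
  B: 0 + 2(92.32) = 184.6
Total out = 924.6 kmol; y_B = 184.6 / 924.6 = 0.1997.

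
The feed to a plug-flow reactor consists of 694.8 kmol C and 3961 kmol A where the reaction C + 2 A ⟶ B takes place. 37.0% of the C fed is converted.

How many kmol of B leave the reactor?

257 kmol

C reacted = 0.37 × 694.8 = 257.1 kmol; ν_C = −1, so ξ = 257.1/1 = 257.1 kmol.
Outlet amounts (n = n₀ + ν ξ):
  C: 694.8 − 1(257.1) = 437.7
  A: 3961 − 2(257.1) = 3447
  B: 0 + 1(257.1) = 257.1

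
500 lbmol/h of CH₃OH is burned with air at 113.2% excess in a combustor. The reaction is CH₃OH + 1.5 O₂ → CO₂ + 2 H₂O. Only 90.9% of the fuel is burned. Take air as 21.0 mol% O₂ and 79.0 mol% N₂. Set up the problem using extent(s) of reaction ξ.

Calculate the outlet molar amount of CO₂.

454 lbmol/h

Stoichiometric O₂ = 1.5 × 500 = 750 lbmol/h; O₂ fed = 750 × 2.132 = 1599 lbmol/h.
N₂ fed = 1599 × 79/21 = 6015 lbmol/h.
Fuel reacted = 0.909 × 500 → ξ = 454.5 lbmol/h.
Outlet (n = n₀ + ν ξ):
  CH₃OH: 500 − 1(454.5) = 45.5
  O₂: 1599 − 1.5(454.5) = 917.2
  N₂: 6015 (inert)
  CO₂: 0 + 1(454.5) = 454.5
  H₂O: 0 + 2(454.5) = 909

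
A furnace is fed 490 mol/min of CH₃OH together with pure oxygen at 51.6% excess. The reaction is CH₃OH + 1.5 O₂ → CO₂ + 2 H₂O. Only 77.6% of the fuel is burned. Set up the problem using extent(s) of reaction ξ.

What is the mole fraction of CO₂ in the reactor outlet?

Stoichiometric O₂ = 1.5 × 490 = 735 mol/min; O₂ fed = 735 × 1.516 = 1114 mol/min.
Fuel reacted = 0.776 × 490 → ξ = 380.2 mol/min.
Outlet (n = n₀ + ν ξ):
  CH₃OH: 490 − 1(380.2) = 109.8
  O₂: 1114 − 1.5(380.2) = 543.9
  CO₂: 0 + 1(380.2) = 380.2
  H₂O: 0 + 2(380.2) = 760.5
Total out = 1794 mol/min; y_CO₂ = 380.2 / 1794 = 0.2119.

0.212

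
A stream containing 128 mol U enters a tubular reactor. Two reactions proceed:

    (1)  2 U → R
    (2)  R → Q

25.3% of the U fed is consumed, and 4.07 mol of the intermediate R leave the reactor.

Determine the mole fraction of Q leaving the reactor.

Conversion of U: U consumed = 2ξ₁ = 0.253 × 128 → ξ₁ = 16.19 mol.
R balance: n_R = 0 + 1ξ₁ − 1ξ₂ = 4.07 → ξ₂ = (1·16.19 − 4.07)/1 = 12.12 mol.
Outlet amounts (n = n₀ + Σ ν·ξ):
  U: 128 − 2(16.19) = 95.62
  R: 0 + 1(16.19) − 1(12.12) = 4.07
  Q: 0 + 1(12.12) = 12.12
Total out = 111.8 mol; y_Q = 12.12 / 111.8 = 0.1084.

0.108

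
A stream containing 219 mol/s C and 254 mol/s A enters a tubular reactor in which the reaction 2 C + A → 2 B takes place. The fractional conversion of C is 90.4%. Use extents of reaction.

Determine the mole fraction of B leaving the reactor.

0.529

C reacted = 0.904 × 219 = 198 mol/s; ν_C = −2, so ξ = 198/2 = 98.99 mol/s.
Outlet amounts (n = n₀ + ν ξ):
  C: 219 − 2(98.99) = 21.02
  A: 254 − 1(98.99) = 155
  B: 0 + 2(98.99) = 198
Total out = 374 mol/s; y_B = 198 / 374 = 0.5293.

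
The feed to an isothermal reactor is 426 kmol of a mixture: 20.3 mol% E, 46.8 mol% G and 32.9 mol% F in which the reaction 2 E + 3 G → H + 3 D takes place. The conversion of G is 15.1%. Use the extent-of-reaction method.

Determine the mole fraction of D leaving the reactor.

0.0724

G reacted = 0.151 × 199.4 = 30.1 kmol; ν_G = −3, so ξ = 30.1/3 = 10.03 kmol.
Outlet amounts (n = n₀ + ν ξ):
  E: 86.48 − 2(10.03) = 66.41
  G: 199.4 − 3(10.03) = 169.3
  H: 0 + 1(10.03) = 10.03
  D: 0 + 3(10.03) = 30.1
  F: 140.2 (inert)
Total out = 416 kmol; y_D = 30.1 / 416 = 0.07237.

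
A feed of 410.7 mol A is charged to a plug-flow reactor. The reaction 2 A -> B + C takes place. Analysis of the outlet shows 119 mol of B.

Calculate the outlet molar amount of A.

For B: n = n₀ + 1ξ → 119 = 0 + 1ξ, giving ξ = 119 mol.
Outlet amounts (n = n₀ + ν ξ):
  A: 410.7 − 2(119) = 172.7
  B: 0 + 1(119) = 119
  C: 0 + 1(119) = 119

173 mol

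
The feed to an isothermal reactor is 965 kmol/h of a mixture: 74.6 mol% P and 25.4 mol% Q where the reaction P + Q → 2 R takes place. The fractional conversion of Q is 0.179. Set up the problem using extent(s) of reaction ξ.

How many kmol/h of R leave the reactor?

87.7 kmol/h

Q reacted = 0.179 × 245.1 = 43.87 kmol/h; ν_Q = −1, so ξ = 43.87/1 = 43.87 kmol/h.
Outlet amounts (n = n₀ + ν ξ):
  P: 719.9 − 1(43.87) = 676
  Q: 245.1 − 1(43.87) = 201.2
  R: 0 + 2(43.87) = 87.75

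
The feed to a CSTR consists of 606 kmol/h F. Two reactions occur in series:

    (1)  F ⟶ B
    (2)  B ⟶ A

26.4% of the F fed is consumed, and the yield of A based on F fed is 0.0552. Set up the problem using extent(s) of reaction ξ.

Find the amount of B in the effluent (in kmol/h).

Conversion of F: F consumed = 1ξ₁ = 0.264 × 606 → ξ₁ = 160 kmol/h.
Yield of A: 1ξ₂ / 606 = 0.0552 → ξ₂ = 33.45 kmol/h.
Outlet amounts (n = n₀ + Σ ν·ξ):
  F: 606 − 1(160) = 446
  B: 0 + 1(160) − 1(33.45) = 126.5
  A: 0 + 1(33.45) = 33.45

127 kmol/h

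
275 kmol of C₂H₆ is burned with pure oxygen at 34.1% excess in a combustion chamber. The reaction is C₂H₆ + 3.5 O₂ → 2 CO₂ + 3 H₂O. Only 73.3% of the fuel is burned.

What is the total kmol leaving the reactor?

Stoichiometric O₂ = 3.5 × 275 = 962.5 kmol; O₂ fed = 962.5 × 1.341 = 1291 kmol.
Fuel reacted = 0.733 × 275 → ξ = 201.6 kmol.
Outlet (n = n₀ + ν ξ):
  C₂H₆: 275 − 1(201.6) = 73.43
  O₂: 1291 − 3.5(201.6) = 585.2
  CO₂: 0 + 2(201.6) = 403.1
  H₂O: 0 + 3(201.6) = 604.7
Total out = 73.43 + 585.2 + 403.1 + 604.7 = 1666 kmol.

1670 kmol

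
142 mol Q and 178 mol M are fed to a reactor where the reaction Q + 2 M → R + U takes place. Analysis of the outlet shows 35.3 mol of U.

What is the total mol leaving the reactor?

For U: n = n₀ + 1ξ → 35.3 = 0 + 1ξ, giving ξ = 35.3 mol.
Outlet amounts (n = n₀ + ν ξ):
  Q: 142 − 1(35.3) = 106.7
  M: 178 − 2(35.3) = 107.4
  R: 0 + 1(35.3) = 35.3
  U: 0 + 1(35.3) = 35.3
Total out = 106.7 + 107.4 + 35.3 + 35.3 = 284.7 mol.

285 mol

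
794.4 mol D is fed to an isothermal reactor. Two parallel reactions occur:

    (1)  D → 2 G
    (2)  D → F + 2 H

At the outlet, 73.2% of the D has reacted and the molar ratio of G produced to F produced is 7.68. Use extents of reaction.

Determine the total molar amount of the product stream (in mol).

Conversion of D: D consumed = 0.732 × 794.4 = 581.5 mol = 1ξ₁ + 1ξ₂.
Selectivity: 2ξ₁ / (1ξ₂) = 7.68 → ξ₁ = 3.84 ξ₂.
Substitute: (1·3.84 + 1) ξ₂ = 581.5 → ξ₂ = 120.1 mol, ξ₁ = 461.4 mol.
Outlet amounts (n = n₀ + Σ ν·ξ):
  D: 794.4 − 1(461.4) − 1(120.1) = 212.9
  G: 0 + 2(461.4) = 922.7
  F: 0 + 1(120.1) = 120.1
  H: 0 + 2(120.1) = 240.3
Total out = 212.9 + 922.7 + 120.1 + 240.3 = 1496 mol.

1500 mol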